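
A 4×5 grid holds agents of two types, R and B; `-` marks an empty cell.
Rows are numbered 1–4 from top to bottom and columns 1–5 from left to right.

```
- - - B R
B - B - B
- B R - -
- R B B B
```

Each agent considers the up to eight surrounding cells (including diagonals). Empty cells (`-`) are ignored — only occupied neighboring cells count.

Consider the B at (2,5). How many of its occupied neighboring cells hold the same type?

1

Occupied neighbors of (2,5): (1,4)=B, (1,5)=R.
Same type (B): 1 of 2.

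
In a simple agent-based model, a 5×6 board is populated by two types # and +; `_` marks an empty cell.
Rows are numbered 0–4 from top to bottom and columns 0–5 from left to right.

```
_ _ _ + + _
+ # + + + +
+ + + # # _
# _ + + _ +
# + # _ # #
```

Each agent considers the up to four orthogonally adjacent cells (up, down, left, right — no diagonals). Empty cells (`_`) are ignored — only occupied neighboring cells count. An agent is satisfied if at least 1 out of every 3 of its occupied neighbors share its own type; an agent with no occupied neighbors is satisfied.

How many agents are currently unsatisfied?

5

(0,3)+ 2/2 ✓
(0,4)+ 2/2 ✓
(1,0)+ 1/2 ✓
(1,1)# 0/3 ✗
(1,2)+ 2/3 ✓
(1,3)+ 3/4 ✓
(1,4)+ 3/4 ✓
(1,5)+ 1/1 ✓
(2,0)+ 2/3 ✓
(2,1)+ 2/3 ✓
(2,2)+ 3/4 ✓
(2,3)# 1/4 ✗
(2,4)# 1/2 ✓
(3,0)# 1/2 ✓
(3,2)+ 2/3 ✓
(3,3)+ 1/2 ✓
(3,5)+ 0/1 ✗
(4,0)# 1/2 ✓
(4,1)+ 0/2 ✗
(4,2)# 0/2 ✗
(4,4)# 1/1 ✓
(4,5)# 1/2 ✓
Unsatisfied: (1,1), (2,3), (3,5), (4,1), (4,2) — 5 in total.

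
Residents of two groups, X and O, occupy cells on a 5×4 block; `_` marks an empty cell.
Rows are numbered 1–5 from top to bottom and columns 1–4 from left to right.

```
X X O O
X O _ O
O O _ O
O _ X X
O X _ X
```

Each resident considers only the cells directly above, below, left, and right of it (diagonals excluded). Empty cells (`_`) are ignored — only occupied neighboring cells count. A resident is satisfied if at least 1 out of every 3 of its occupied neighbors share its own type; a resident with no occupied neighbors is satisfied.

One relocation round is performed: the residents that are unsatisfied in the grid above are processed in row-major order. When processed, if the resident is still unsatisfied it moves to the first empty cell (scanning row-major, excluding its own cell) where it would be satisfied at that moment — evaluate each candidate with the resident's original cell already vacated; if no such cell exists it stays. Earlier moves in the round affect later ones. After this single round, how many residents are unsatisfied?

Initially unsatisfied (in order): (5,2).
  (5,2) → (3,3).
Resulting grid:
X X O O
X O _ O
O O X O
O _ X X
O _ _ X
All satisfied now.

0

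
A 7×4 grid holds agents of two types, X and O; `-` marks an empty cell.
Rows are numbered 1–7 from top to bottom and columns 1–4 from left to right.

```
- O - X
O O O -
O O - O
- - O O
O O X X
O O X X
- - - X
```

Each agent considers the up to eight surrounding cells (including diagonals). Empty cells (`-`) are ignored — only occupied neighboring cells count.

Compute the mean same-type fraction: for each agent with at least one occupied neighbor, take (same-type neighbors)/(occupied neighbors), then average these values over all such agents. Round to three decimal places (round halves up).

0.786

(1,2)O 3/3
(1,4)X 0/1
(2,1)O 4/4
(2,2)O 5/5
(2,3)O 4/5
(3,1)O 3/3
(3,2)O 5/5
(3,4)O 3/3
(4,3)O 4/6
(4,4)O 2/4
(5,1)O 3/3
(5,2)O 4/6
(5,3)X 3/7
(5,4)X 3/5
(6,1)O 3/3
(6,2)O 3/5
(6,3)X 4/6
(6,4)X 4/4
(7,4)X 2/2
Sum over 19 agents: 3/3 + 0/1 + 4/4 + 5/5 + 4/5 + 3/3 + 5/5 + 3/3 + 4/6 + 2/4 + 3/3 + 4/6 + 3/7 + 3/5 + 3/3 + 3/5 + 4/6 + 4/4 + 2/2 = 209/14; mean = 209/14 ÷ 19 = 11/14 = 0.785714… → 0.786.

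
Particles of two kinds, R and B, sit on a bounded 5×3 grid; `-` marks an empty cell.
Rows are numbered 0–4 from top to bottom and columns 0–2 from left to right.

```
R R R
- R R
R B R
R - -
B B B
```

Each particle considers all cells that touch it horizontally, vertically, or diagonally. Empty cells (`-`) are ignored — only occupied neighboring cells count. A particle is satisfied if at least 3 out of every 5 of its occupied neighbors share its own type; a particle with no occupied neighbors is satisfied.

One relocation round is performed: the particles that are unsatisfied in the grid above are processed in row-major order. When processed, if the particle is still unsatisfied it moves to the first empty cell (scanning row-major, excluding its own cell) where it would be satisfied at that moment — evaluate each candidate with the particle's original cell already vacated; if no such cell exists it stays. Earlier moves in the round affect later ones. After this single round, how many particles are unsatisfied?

Initially unsatisfied (in order): (2,1), (3,0), (4,0).
  (2,1) → (3,2).
  (3,0) → (1,0).
  (4,0): now satisfied by earlier moves; stays.
Resulting grid:
R R R
R R R
R - R
- - B
B B B
All satisfied now.

0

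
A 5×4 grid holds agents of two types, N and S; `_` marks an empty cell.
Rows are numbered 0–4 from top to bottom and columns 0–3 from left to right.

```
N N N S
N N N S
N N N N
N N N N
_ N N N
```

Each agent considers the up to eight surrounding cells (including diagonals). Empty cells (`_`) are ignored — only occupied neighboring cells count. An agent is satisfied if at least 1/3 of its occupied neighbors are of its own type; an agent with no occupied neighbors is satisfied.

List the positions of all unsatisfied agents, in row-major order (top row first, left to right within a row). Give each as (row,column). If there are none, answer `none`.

(0,0)N 3/3 ok
(0,1)N 5/5 ok
(0,2)N 3/5 ok
(0,3)S 1/3 ok
(1,0)N 5/5 ok
(1,1)N 8/8 ok
(1,2)N 6/8 ok
(1,3)S 1/5 unhappy
(2,0)N 5/5 ok
(2,1)N 8/8 ok
(2,2)N 7/8 ok
(2,3)N 4/5 ok
(3,0)N 4/4 ok
(3,1)N 7/7 ok
(3,2)N 8/8 ok
(3,3)N 5/5 ok
(4,1)N 4/4 ok
(4,2)N 5/5 ok
(4,3)N 3/3 ok

(1,3)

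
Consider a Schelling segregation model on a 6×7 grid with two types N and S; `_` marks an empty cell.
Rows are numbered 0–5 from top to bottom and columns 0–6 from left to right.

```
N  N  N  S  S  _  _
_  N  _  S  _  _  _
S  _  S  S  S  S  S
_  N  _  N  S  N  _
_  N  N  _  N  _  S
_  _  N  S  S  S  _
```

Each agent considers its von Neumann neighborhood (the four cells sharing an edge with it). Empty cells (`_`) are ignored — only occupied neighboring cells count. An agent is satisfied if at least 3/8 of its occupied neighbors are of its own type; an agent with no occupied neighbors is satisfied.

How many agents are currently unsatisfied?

(0,0)N 1/1 ✓
(0,1)N 3/3 ✓
(0,2)N 1/2 ✓
(0,3)S 2/3 ✓
(0,4)S 1/1 ✓
(1,1)N 1/1 ✓
(1,3)S 2/2 ✓
(2,0)S 0/0 ✓
(2,2)S 1/1 ✓
(2,3)S 3/4 ✓
(2,4)S 3/3 ✓
(2,5)S 2/3 ✓
(2,6)S 1/1 ✓
(3,1)N 1/1 ✓
(3,3)N 0/2 ✗
(3,4)S 1/4 ✗
(3,5)N 0/2 ✗
(4,1)N 2/2 ✓
(4,2)N 2/2 ✓
(4,4)N 0/2 ✗
(4,6)S 0/0 ✓
(5,2)N 1/2 ✓
(5,3)S 1/2 ✓
(5,4)S 2/3 ✓
(5,5)S 1/1 ✓
Unsatisfied: (3,3), (3,4), (3,5), (4,4) — 4 in total.

4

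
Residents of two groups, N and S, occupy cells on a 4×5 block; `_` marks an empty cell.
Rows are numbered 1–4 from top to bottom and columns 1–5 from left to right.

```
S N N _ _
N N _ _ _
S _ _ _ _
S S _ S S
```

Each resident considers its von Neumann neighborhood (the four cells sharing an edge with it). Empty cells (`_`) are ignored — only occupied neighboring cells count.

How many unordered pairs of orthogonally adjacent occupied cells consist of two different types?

Scan each occupied cell's neighbors to the right and below so each pair is counted once.
From row 1: 2 unlike of 4 pairs (running 2/4).
From row 2: 1 unlike of 2 pairs (running 3/6).
From row 3: 0 unlike of 1 pairs (running 3/7).
From row 4: 0 unlike of 2 pairs (running 3/9).
Total adjacent occupied pairs: 9; unlike-type pairs: 3.

3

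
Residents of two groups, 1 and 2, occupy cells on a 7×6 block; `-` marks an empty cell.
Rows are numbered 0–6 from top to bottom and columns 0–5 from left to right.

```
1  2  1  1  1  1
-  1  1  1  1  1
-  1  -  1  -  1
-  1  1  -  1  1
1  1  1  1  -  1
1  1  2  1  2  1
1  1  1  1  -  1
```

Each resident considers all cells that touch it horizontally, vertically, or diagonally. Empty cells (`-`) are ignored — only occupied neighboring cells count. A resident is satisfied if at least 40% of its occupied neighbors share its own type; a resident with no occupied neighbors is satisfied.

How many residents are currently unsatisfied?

(0,0)1 1/2 ✓
(0,1)2 0/4 ✗
(0,2)1 4/5 ✓
(0,3)1 5/5 ✓
(0,4)1 5/5 ✓
(0,5)1 3/3 ✓
(1,1)1 4/5 ✓
(1,2)1 6/7 ✓
(1,3)1 6/6 ✓
(1,4)1 7/7 ✓
(1,5)1 4/4 ✓
(2,1)1 4/4 ✓
(2,3)1 5/5 ✓
(2,5)1 4/4 ✓
(3,1)1 5/5 ✓
(3,2)1 6/6 ✓
(3,4)1 5/5 ✓
(3,5)1 3/3 ✓
(4,0)1 4/4 ✓
(4,1)1 6/7 ✓
(4,2)1 6/7 ✓
(4,3)1 4/6 ✓
(4,5)1 3/4 ✓
(5,0)1 5/5 ✓
(5,1)1 7/8 ✓
(5,2)2 0/8 ✗
(5,3)1 4/6 ✓
(5,4)2 0/6 ✗
(5,5)1 2/3 ✓
(6,0)1 3/3 ✓
(6,1)1 4/5 ✓
(6,2)1 4/5 ✓
(6,3)1 2/4 ✓
(6,5)1 1/2 ✓
Unsatisfied: (0,1), (5,2), (5,4) — 3 in total.

3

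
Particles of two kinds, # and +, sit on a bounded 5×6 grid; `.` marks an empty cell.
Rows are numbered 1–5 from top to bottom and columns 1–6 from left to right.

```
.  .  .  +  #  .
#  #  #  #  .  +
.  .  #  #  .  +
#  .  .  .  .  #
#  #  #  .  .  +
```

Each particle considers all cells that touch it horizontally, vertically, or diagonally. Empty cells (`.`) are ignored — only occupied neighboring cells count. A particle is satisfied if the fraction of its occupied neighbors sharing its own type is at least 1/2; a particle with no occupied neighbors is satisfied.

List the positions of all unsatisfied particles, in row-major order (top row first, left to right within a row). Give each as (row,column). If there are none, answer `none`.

(1,4), (1,5), (4,6), (5,6)

Row 1: (1,4)+ 0/3 ✗ · (1,5)# 1/3 ✗
Row 2: (2,1)# 1/1 ✓ · (2,2)# 3/3 ✓ · (2,3)# 4/5 ✓ · (2,4)# 4/5 ✓ · (2,6)+ 1/2 ✓
Row 3: (3,3)# 4/4 ✓ · (3,4)# 3/3 ✓ · (3,6)+ 1/2 ✓
Row 4: (4,1)# 2/2 ✓ · (4,6)# 0/2 ✗
Row 5: (5,1)# 2/2 ✓ · (5,2)# 3/3 ✓ · (5,3)# 1/1 ✓ · (5,6)+ 0/1 ✗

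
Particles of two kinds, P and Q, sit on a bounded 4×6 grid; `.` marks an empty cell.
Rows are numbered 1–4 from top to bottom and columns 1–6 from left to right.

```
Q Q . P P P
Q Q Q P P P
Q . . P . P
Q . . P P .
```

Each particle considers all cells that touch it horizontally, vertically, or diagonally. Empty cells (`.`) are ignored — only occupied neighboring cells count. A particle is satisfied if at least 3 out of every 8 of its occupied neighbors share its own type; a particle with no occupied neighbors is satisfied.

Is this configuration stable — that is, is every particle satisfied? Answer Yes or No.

Yes

(1,1)Q 3/3 ✓
(1,2)Q 4/4 ✓
(1,4)P 3/4 ✓
(1,5)P 5/5 ✓
(1,6)P 3/3 ✓
(2,1)Q 4/4 ✓
(2,2)Q 5/5 ✓
(2,3)Q 2/5 ✓
(2,4)P 4/5 ✓
(2,5)P 7/7 ✓
(2,6)P 4/4 ✓
(3,1)Q 3/3 ✓
(3,4)P 4/5 ✓
(3,6)P 3/3 ✓
(4,1)Q 1/1 ✓
(4,4)P 2/2 ✓
(4,5)P 3/3 ✓
All meet the threshold, so the configuration is stable.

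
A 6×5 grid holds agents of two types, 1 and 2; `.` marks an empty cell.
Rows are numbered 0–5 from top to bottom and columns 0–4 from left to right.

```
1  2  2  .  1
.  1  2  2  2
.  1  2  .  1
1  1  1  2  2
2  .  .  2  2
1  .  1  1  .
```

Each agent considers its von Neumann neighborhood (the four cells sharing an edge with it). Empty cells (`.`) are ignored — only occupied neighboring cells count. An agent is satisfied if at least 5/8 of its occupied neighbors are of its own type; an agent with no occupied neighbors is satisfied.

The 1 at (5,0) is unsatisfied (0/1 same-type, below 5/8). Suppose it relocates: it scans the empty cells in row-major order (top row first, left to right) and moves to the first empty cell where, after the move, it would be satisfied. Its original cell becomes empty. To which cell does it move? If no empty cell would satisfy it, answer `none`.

(1,0)

Vacating (5,0). Empty cells in order:
  (0,3): 1/3 same-type → still unsatisfied.
  (1,0): 2/2 same-type → satisfied — stop here.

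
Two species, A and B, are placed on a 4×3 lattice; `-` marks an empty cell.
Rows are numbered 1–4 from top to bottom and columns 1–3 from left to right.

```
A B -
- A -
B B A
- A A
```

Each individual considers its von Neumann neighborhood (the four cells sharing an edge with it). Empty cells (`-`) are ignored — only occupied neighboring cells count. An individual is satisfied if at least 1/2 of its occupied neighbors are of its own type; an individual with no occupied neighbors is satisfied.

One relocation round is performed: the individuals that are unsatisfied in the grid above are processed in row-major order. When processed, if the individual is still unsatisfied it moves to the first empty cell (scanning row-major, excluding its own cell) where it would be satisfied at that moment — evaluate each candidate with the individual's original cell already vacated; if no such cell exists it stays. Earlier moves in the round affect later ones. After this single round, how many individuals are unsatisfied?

Initially unsatisfied (in order): (1,1), (1,2), (2,2), (3,2).
  (1,1) → (2,1).
  (1,2) → (1,3).
  (2,2): now satisfied by earlier moves; stays.
  (3,2) → (1,2).
Resulting grid:
- B B
A A -
B - A
- A A
Unsatisfied now: (3,1).

1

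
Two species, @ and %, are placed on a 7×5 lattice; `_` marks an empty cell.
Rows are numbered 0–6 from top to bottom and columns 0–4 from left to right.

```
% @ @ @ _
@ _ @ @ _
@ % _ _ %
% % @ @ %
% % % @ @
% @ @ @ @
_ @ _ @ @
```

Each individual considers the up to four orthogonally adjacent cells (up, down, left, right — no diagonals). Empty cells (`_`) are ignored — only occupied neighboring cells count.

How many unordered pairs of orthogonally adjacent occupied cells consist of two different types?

Scan each occupied cell's neighbors to the right and below so each pair is counted once.
From row 0: 2 unlike of 6 pairs (running 2/6).
From row 1: 0 unlike of 2 pairs (running 2/8).
From row 2: 2 unlike of 4 pairs (running 4/12).
From row 3: 4 unlike of 9 pairs (running 8/21).
From row 4: 3 unlike of 9 pairs (running 11/30).
From row 5: 1 unlike of 7 pairs (running 12/37).
From row 6: 0 unlike of 1 pairs (running 12/38).
Total adjacent occupied pairs: 38; unlike-type pairs: 12.

12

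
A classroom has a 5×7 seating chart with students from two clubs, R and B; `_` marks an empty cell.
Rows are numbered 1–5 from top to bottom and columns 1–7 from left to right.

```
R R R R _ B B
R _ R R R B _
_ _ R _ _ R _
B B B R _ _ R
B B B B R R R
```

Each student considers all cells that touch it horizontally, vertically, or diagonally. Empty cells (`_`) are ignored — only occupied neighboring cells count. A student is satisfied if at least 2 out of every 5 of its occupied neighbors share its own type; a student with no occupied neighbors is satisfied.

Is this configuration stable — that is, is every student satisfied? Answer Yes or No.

Yes

Row 1: (1,1)R 2/2 ✓ · (1,2)R 4/4 ✓ · (1,3)R 4/4 ✓ · (1,4)R 4/4 ✓ · (1,6)B 2/3 ✓ · (1,7)B 2/2 ✓
Row 2: (2,1)R 2/2 ✓ · (2,3)R 5/5 ✓ · (2,4)R 5/5 ✓ · (2,5)R 3/5 ✓ · (2,6)B 2/4 ✓
Row 3: (3,3)R 3/5 ✓ · (3,6)R 2/3 ✓
Row 4: (4,1)B 3/3 ✓ · (4,2)B 5/6 ✓ · (4,3)B 4/6 ✓ · (4,4)R 2/5 ✓ · (4,7)R 3/3 ✓
Row 5: (5,1)B 3/3 ✓ · (5,2)B 5/5 ✓ · (5,3)B 4/5 ✓ · (5,4)B 2/4 ✓ · (5,5)R 2/3 ✓ · (5,6)R 3/3 ✓ · (5,7)R 2/2 ✓
All meet the threshold, so the configuration is stable.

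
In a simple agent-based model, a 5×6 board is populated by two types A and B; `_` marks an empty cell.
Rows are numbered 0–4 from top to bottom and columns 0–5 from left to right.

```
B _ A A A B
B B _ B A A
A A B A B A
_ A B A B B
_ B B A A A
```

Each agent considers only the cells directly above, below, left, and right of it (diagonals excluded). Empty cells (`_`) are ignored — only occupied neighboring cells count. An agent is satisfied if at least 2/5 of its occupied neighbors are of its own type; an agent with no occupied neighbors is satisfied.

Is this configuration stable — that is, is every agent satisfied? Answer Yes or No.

Row 0: (0,0)B 1/1 ✓ · (0,2)A 1/1 ✓ · (0,3)A 2/3 ✓ · (0,4)A 2/3 ✓ · (0,5)B 0/2 ✗
Row 1: (1,0)B 2/3 ✓ · (1,1)B 1/2 ✓ · (1,3)B 0/3 ✗ · (1,4)A 2/4 ✓ · (1,5)A 2/3 ✓
Row 2: (2,0)A 1/2 ✓ · (2,1)A 2/4 ✓ · (2,2)B 1/3 ✗ · (2,3)A 1/4 ✗ · (2,4)B 1/4 ✗ · (2,5)A 1/3 ✗
Row 3: (3,1)A 1/3 ✗ · (3,2)B 2/4 ✓ · (3,3)A 2/4 ✓ · (3,4)B 2/4 ✓ · (3,5)B 1/3 ✗
Row 4: (4,1)B 1/2 ✓ · (4,2)B 2/3 ✓ · (4,3)A 2/3 ✓ · (4,4)A 2/3 ✓ · (4,5)A 1/2 ✓
For instance (0,5) has only 0/2 same-type neighbors, below 2/5.

No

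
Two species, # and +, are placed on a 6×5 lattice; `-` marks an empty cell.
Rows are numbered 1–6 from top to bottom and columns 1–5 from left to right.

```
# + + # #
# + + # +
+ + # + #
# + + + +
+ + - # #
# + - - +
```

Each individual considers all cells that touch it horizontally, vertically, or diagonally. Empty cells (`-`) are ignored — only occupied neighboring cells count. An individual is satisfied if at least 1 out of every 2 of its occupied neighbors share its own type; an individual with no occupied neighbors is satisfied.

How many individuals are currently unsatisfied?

(1,1)# 1/3 unhappy
(1,2)+ 3/5 ok
(1,3)+ 3/5 ok
(1,4)# 2/5 unhappy
(1,5)# 2/3 ok
(2,1)# 1/5 unhappy
(2,2)+ 5/8 ok
(2,3)+ 5/8 ok
(2,4)# 4/8 ok
(2,5)+ 1/5 unhappy
(3,1)+ 3/5 ok
(3,2)+ 5/8 ok
(3,3)# 1/8 unhappy
(3,4)+ 5/8 ok
(3,5)# 1/5 unhappy
(4,1)# 0/5 unhappy
(4,2)+ 5/7 ok
(4,3)+ 5/7 ok
(4,4)+ 3/7 unhappy
(4,5)+ 2/5 unhappy
(5,1)+ 3/5 ok
(5,2)+ 4/6 ok
(5,4)# 1/5 unhappy
(5,5)# 1/4 unhappy
(6,1)# 0/3 unhappy
(6,2)+ 2/3 ok
(6,5)+ 0/2 unhappy
Unsatisfied: (1,1), (1,4), (2,1), (2,5), (3,3), (3,5), (4,1), (4,4), (4,5), (5,4), (5,5), (6,1), (6,5) — 13 in total.

13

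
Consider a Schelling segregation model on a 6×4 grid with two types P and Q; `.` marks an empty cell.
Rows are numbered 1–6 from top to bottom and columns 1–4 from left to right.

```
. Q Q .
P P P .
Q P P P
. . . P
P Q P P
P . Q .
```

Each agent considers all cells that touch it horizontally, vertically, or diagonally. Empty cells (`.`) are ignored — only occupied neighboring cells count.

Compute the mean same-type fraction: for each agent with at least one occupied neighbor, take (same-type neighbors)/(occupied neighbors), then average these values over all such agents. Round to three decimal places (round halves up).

0.554

Row 1: (1,2)Q 1/4 · (1,3)Q 1/3
Row 2: (2,1)P 2/4 · (2,2)P 4/7 · (2,3)P 4/6
Row 3: (3,1)Q 0/3 · (3,2)P 4/5 · (3,3)P 5/5 · (3,4)P 3/3
Row 4: (4,4)P 4/4
Row 5: (5,1)P 1/2 · (5,2)Q 1/4 · (5,3)P 2/4 · (5,4)P 2/3
Row 6: (6,1)P 1/2 · (6,3)Q 1/3
Sum over 16 agents: 1/4 + 1/3 + 2/4 + 4/7 + 4/6 + 0/3 + 4/5 + 5/5 + 3/3 + 4/4 + 1/2 + 1/4 + 2/4 + 2/3 + 1/2 + 1/3 = 621/70; mean = 621/70 ÷ 16 = 621/1120 = 0.554464… → 0.554.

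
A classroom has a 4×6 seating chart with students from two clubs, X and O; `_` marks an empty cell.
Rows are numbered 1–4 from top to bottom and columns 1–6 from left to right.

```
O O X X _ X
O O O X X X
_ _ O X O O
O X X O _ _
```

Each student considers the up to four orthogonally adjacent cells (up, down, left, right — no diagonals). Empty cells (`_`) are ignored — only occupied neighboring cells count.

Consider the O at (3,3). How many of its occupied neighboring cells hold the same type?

1

Occupied neighbors of (3,3): (2,3)=O, (4,3)=X, (3,4)=X.
Same type (O): 1 of 3.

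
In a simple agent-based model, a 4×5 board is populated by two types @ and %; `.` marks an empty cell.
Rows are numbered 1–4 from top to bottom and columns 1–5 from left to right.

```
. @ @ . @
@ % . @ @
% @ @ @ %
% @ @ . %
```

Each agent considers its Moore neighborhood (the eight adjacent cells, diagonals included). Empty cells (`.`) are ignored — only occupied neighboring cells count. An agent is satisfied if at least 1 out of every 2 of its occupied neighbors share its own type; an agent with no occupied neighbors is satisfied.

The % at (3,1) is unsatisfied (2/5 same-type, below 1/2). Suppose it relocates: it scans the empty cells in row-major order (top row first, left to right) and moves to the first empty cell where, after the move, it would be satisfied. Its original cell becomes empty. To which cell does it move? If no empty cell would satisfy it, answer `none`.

Vacating (3,1). Empty cells in order:
  (1,1): 1/3 same-type → still unsatisfied.
  (1,4): 0/4 same-type → still unsatisfied.
  (2,3): 1/7 same-type → still unsatisfied.
  (4,4): 2/5 same-type → still unsatisfied.

none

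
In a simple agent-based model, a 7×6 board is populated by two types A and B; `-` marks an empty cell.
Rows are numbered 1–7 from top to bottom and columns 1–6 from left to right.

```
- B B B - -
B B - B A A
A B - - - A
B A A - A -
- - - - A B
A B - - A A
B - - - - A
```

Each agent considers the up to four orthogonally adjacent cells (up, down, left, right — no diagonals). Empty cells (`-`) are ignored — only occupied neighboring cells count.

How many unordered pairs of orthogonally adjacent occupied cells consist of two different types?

10

Scan each occupied cell's neighbors to the right and below so each pair is counted once.
Row 1: B(1,2)–B(1,3)= B(1,2)–B(2,2)= B(1,3)–B(1,4)= B(1,4)–B(2,4)=  → 0/4 unlike.
Row 2: B(2,1)–B(2,2)= B(2,1)–A(3,1)≠ B(2,2)–B(3,2)= B(2,4)–A(2,5)≠ A(2,5)–A(2,6)= A(2,6)–A(3,6)=  → 2/6 unlike.
Row 3: A(3,1)–B(3,2)≠ A(3,1)–B(4,1)≠ B(3,2)–A(4,2)≠  → 3/3 unlike.
Row 4: B(4,1)–A(4,2)≠ A(4,2)–A(4,3)= A(4,5)–A(5,5)=  → 1/3 unlike.
Row 5: A(5,5)–B(5,6)≠ A(5,5)–A(6,5)= B(5,6)–A(6,6)≠  → 2/3 unlike.
Row 6: A(6,1)–B(6,2)≠ A(6,1)–B(7,1)≠ A(6,5)–A(6,6)= A(6,6)–A(7,6)=  → 2/4 unlike.
Total adjacent occupied pairs: 23; unlike-type pairs: 10.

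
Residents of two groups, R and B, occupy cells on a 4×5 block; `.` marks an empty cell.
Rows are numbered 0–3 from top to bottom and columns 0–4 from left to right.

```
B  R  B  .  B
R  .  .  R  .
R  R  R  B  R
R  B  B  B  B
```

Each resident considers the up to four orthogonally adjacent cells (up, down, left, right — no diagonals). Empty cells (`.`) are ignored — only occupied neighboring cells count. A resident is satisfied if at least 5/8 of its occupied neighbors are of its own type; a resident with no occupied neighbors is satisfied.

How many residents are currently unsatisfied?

11

Row 0: (0,0)B 0/2 unhappy · (0,1)R 0/2 unhappy · (0,2)B 0/1 unhappy · (0,4)B 0/0 ok
Row 1: (1,0)R 1/2 unhappy · (1,3)R 0/1 unhappy
Row 2: (2,0)R 3/3 ok · (2,1)R 2/3 ok · (2,2)R 1/3 unhappy · (2,3)B 1/4 unhappy · (2,4)R 0/2 unhappy
Row 3: (3,0)R 1/2 unhappy · (3,1)B 1/3 unhappy · (3,2)B 2/3 ok · (3,3)B 3/3 ok · (3,4)B 1/2 unhappy
Unsatisfied: (0,0), (0,1), (0,2), (1,0), (1,3), (2,2), (2,3), (2,4), (3,0), (3,1), (3,4) — 11 in total.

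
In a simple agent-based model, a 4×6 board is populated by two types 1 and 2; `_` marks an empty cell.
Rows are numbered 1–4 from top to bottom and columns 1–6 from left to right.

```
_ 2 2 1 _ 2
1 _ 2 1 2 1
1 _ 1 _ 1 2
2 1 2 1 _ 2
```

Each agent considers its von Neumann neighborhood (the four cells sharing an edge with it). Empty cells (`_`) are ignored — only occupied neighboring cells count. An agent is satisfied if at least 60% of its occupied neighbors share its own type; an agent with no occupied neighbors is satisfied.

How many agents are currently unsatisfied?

Row 1: (1,2)2 1/1 ok · (1,3)2 2/3 ok · (1,4)1 1/2 unhappy · (1,6)2 0/1 unhappy
Row 2: (2,1)1 1/1 ok · (2,3)2 1/3 unhappy · (2,4)1 1/3 unhappy · (2,5)2 0/3 unhappy · (2,6)1 0/3 unhappy
Row 3: (3,1)1 1/2 unhappy · (3,3)1 0/2 unhappy · (3,5)1 0/2 unhappy · (3,6)2 1/3 unhappy
Row 4: (4,1)2 0/2 unhappy · (4,2)1 0/2 unhappy · (4,3)2 0/3 unhappy · (4,4)1 0/1 unhappy · (4,6)2 1/1 ok
Unsatisfied: (1,4), (1,6), (2,3), (2,4), (2,5), (2,6), (3,1), (3,3), (3,5), (3,6), (4,1), (4,2), (4,3), (4,4) — 14 in total.

14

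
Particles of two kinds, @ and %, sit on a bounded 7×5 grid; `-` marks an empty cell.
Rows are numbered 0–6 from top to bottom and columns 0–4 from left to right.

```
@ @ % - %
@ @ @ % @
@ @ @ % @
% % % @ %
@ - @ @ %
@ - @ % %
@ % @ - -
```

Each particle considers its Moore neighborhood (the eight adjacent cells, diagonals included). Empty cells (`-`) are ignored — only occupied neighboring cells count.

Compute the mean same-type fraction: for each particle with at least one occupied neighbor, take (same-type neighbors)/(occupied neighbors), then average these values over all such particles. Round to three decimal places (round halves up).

(0,0)@ 3/3
(0,1)@ 4/5
(0,2)% 1/4
(0,4)% 1/2
(1,0)@ 5/5
(1,1)@ 7/8
(1,2)@ 4/7
(1,3)% 3/7
(1,4)@ 1/4
(2,0)@ 3/5
(2,1)@ 5/8
(2,2)@ 4/8
(2,3)% 3/8
(2,4)@ 2/5
(3,0)% 1/4
(3,1)% 2/7
(3,2)% 2/7
(3,3)@ 4/8
(3,4)% 2/5
(4,0)@ 1/3
(4,2)@ 3/6
(4,3)@ 3/8
(4,4)% 3/5
(5,0)@ 2/3
(5,2)@ 3/5
(5,3)% 2/6
(5,4)% 2/3
(6,0)@ 1/2
(6,1)% 0/4
(6,2)@ 1/3
Sum over 30 particles: 3/3 + 4/5 + 1/4 + 1/2 + 5/5 + 7/8 + 4/7 + 3/7 + 1/4 + 3/5 + 5/8 + 4/8 + 3/8 + 2/5 + 1/4 + 2/7 + 2/7 + 4/8 + 2/5 + 1/3 + 3/6 + 3/8 + 3/5 + 2/3 + 3/5 + 2/6 + 2/3 + 1/2 + 0/4 + 1/3 = 3109/210; mean = 3109/210 ÷ 30 = 3109/6300 = 0.493492… → 0.493.

0.493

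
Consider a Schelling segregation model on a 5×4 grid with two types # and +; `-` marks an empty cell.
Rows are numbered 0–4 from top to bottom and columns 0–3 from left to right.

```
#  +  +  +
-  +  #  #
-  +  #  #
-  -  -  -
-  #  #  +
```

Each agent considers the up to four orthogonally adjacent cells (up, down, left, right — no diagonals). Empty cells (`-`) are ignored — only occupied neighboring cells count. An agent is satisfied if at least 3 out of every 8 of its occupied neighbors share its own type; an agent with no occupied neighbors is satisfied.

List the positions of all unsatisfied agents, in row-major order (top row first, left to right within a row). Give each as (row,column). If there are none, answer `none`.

Row 0: (0,0)# 0/1 not · (0,1)+ 2/3 satisfied · (0,2)+ 2/3 satisfied · (0,3)+ 1/2 satisfied
Row 1: (1,1)+ 2/3 satisfied · (1,2)# 2/4 satisfied · (1,3)# 2/3 satisfied
Row 2: (2,1)+ 1/2 satisfied · (2,2)# 2/3 satisfied · (2,3)# 2/2 satisfied
Row 4: (4,1)# 1/1 satisfied · (4,2)# 1/2 satisfied · (4,3)+ 0/1 not

(0,0), (4,3)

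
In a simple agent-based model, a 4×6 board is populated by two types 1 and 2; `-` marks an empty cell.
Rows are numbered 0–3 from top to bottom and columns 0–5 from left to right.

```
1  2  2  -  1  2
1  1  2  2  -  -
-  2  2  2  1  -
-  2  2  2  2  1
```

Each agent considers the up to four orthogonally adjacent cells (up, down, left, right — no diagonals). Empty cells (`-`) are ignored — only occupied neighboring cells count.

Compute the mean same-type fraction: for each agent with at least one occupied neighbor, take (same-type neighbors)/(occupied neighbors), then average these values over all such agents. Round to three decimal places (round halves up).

Row 0: (0,0)1 1/2 · (0,1)2 1/3 · (0,2)2 2/2 · (0,4)1 0/1 · (0,5)2 0/1
Row 1: (1,0)1 2/2 · (1,1)1 1/4 · (1,2)2 3/4 · (1,3)2 2/2
Row 2: (2,1)2 2/3 · (2,2)2 4/4 · (2,3)2 3/4 · (2,4)1 0/2
Row 3: (3,1)2 2/2 · (3,2)2 3/3 · (3,3)2 3/3 · (3,4)2 1/3 · (3,5)1 0/1
Sum over 18 agents: 1/2 + 1/3 + 2/2 + 0/1 + 0/1 + 2/2 + 1/4 + 3/4 + 2/2 + 2/3 + 4/4 + 3/4 + 0/2 + 2/2 + 3/3 + 3/3 + 1/3 + 0/1 = 127/12; mean = 127/12 ÷ 18 = 127/216 = 0.587962… → 0.588.

0.588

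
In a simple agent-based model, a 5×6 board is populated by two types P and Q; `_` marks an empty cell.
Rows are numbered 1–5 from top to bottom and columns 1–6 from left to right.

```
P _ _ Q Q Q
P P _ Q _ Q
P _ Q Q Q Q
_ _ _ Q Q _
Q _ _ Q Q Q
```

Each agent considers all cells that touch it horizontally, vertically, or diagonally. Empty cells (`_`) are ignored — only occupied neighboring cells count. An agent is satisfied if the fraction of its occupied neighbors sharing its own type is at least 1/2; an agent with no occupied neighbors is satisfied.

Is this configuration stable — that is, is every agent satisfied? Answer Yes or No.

Yes

(1,1)P 2/2 ok
(1,4)Q 2/2 ok
(1,5)Q 4/4 ok
(1,6)Q 2/2 ok
(2,1)P 3/3 ok
(2,2)P 3/4 ok
(2,4)Q 5/5 ok
(2,6)Q 4/4 ok
(3,1)P 2/2 ok
(3,3)Q 3/4 ok
(3,4)Q 5/5 ok
(3,5)Q 6/6 ok
(3,6)Q 3/3 ok
(4,4)Q 6/6 ok
(4,5)Q 7/7 ok
(5,1)Q 0/0 ok
(5,4)Q 3/3 ok
(5,5)Q 4/4 ok
(5,6)Q 2/2 ok
All meet the threshold, so the configuration is stable.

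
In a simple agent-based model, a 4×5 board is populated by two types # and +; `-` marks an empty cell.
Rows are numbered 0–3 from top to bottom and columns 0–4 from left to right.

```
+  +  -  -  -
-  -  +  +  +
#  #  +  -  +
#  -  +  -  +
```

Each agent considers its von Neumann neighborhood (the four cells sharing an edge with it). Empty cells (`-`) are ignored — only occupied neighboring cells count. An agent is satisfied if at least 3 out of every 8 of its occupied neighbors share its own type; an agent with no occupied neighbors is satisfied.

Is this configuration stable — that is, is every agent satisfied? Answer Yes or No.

(0,0)+ 1/1 ✓
(0,1)+ 1/1 ✓
(1,2)+ 2/2 ✓
(1,3)+ 2/2 ✓
(1,4)+ 2/2 ✓
(2,0)# 2/2 ✓
(2,1)# 1/2 ✓
(2,2)+ 2/3 ✓
(2,4)+ 2/2 ✓
(3,0)# 1/1 ✓
(3,2)+ 1/1 ✓
(3,4)+ 1/1 ✓
All meet the threshold, so the configuration is stable.

Yes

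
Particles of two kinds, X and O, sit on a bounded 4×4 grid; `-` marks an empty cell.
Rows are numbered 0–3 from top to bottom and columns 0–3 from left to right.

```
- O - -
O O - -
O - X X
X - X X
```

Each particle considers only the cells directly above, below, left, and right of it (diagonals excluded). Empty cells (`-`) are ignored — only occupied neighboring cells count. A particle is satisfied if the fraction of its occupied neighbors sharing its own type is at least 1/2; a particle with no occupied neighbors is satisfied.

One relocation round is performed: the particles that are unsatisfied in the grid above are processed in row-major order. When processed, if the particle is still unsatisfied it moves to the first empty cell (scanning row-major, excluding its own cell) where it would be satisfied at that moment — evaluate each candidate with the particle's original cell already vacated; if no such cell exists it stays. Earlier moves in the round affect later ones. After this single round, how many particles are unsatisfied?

Initially unsatisfied (in order): (3,0).
  (3,0) → (0,3).
Resulting grid:
- O - X
O O - -
O - X X
- - X X
All satisfied now.

0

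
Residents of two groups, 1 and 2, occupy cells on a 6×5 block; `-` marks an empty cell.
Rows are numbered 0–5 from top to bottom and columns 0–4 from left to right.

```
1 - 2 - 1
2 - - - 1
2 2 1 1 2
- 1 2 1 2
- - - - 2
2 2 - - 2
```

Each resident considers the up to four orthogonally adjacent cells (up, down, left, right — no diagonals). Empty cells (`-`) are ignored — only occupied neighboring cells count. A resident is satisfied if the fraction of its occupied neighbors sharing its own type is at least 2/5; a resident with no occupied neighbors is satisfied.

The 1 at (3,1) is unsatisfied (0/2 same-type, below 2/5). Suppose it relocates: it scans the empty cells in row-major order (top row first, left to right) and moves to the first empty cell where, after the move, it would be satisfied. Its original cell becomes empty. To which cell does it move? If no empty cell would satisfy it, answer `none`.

(0,1)

Vacating (3,1). Empty cells in order:
  (0,1): 1/2 same-type → satisfied — stop here.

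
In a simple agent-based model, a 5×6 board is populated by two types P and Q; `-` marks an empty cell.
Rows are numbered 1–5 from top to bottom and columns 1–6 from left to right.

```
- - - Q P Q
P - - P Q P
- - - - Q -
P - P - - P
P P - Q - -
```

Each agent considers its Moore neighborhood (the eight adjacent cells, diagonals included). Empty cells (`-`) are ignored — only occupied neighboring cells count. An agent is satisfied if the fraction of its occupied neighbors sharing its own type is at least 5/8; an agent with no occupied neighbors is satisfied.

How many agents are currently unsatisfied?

(1,4)Q 1/3 ✗
(1,5)P 2/5 ✗
(1,6)Q 1/3 ✗
(2,1)P 0/0 ✓
(2,4)P 1/4 ✗
(2,5)Q 3/6 ✗
(2,6)P 1/4 ✗
(3,5)Q 1/4 ✗
(4,1)P 2/2 ✓
(4,3)P 1/2 ✗
(4,6)P 0/1 ✗
(5,1)P 2/2 ✓
(5,2)P 3/3 ✓
(5,4)Q 0/1 ✗
Unsatisfied: (1,4), (1,5), (1,6), (2,4), (2,5), (2,6), (3,5), (4,3), (4,6), (5,4) — 10 in total.

10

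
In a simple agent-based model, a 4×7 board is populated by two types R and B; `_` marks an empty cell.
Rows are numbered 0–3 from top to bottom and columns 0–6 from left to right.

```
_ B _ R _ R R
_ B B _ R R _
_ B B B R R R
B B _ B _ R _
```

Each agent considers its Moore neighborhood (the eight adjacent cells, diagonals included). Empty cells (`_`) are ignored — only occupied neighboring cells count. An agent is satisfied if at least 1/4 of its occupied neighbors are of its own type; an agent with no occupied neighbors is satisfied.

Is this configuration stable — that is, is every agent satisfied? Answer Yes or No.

(0,1)B 2/2 ok
(0,3)R 1/2 ok
(0,5)R 3/3 ok
(0,6)R 2/2 ok
(1,1)B 4/4 ok
(1,2)B 5/6 ok
(1,4)R 5/6 ok
(1,5)R 6/6 ok
(2,1)B 5/5 ok
(2,2)B 6/6 ok
(2,3)B 3/5 ok
(2,4)R 4/6 ok
(2,5)R 5/5 ok
(2,6)R 3/3 ok
(3,0)B 2/2 ok
(3,1)B 3/3 ok
(3,3)B 2/3 ok
(3,5)R 3/3 ok
All meet the threshold, so the configuration is stable.

Yes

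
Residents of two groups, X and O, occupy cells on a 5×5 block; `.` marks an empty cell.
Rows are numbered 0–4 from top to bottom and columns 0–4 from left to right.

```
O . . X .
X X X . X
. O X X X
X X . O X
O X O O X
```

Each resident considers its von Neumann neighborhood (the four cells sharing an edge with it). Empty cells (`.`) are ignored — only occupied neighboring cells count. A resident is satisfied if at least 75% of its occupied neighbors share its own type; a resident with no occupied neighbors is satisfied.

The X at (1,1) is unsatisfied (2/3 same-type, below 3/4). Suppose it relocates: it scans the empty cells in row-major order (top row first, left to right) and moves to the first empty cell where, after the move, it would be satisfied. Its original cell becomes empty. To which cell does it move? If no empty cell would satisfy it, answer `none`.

(0,2)

Vacating (1,1). Empty cells in order:
  (0,1): 0/1 same-type → still unsatisfied.
  (0,2): 2/2 same-type → satisfied — stop here.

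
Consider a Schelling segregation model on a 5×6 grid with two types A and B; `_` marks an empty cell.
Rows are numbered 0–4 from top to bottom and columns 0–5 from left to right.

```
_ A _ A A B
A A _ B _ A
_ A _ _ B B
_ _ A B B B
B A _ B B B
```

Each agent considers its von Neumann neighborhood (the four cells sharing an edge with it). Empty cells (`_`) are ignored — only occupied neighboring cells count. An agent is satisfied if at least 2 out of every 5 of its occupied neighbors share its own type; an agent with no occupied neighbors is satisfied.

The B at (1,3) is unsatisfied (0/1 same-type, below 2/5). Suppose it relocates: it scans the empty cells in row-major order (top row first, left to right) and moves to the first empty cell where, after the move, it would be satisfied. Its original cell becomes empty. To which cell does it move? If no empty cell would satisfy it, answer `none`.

(2,3)

Vacating (1,3). Empty cells in order:
  (0,0): 0/2 same-type → still unsatisfied.
  (0,2): 0/2 same-type → still unsatisfied.
  (1,2): 0/1 same-type → still unsatisfied.
  (1,4): 1/3 same-type → still unsatisfied.
  (2,0): 0/2 same-type → still unsatisfied.
  (2,2): 0/2 same-type → still unsatisfied.
  (2,3): 2/2 same-type → satisfied — stop here.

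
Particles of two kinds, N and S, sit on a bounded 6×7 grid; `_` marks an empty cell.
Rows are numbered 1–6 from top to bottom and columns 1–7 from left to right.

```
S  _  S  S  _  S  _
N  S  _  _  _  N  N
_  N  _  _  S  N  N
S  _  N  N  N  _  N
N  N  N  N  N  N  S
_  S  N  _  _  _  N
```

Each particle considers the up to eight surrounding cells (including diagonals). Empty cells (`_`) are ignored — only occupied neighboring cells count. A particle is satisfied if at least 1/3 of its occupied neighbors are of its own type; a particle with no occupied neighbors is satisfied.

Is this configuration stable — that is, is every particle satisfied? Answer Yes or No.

No

(1,1)S 1/2 satisfied
(1,3)S 2/2 satisfied
(1,4)S 1/1 satisfied
(1,6)S 0/2 not
(2,1)N 1/3 satisfied
(2,2)S 2/4 satisfied
(2,6)N 3/5 satisfied
(2,7)N 3/4 satisfied
(3,2)N 2/4 satisfied
(3,5)S 0/4 not
(3,6)N 5/6 satisfied
(3,7)N 4/4 satisfied
(4,1)S 0/3 not
(4,3)N 5/5 satisfied
(4,4)N 5/6 satisfied
(4,5)N 5/6 satisfied
(4,7)N 3/4 satisfied
(5,1)N 1/3 satisfied
(5,2)N 4/6 satisfied
(5,3)N 5/6 satisfied
(5,4)N 6/6 satisfied
(5,5)N 4/4 satisfied
(5,6)N 4/5 satisfied
(5,7)S 0/3 not
(6,2)S 0/4 not
(6,3)N 3/4 satisfied
(6,7)N 1/2 satisfied
For instance (1,6) has only 0/2 same-type neighbors, below 1/3.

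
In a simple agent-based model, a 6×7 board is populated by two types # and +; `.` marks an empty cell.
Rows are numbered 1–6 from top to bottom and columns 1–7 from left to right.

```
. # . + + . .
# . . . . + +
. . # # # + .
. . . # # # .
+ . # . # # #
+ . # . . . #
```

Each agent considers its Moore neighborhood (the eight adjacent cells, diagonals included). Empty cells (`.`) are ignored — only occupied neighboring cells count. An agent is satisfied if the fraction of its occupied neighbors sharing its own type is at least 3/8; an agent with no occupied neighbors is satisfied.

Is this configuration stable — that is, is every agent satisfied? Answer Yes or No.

Yes

Row 1: (1,2)# 1/1 satisfied · (1,4)+ 1/1 satisfied · (1,5)+ 2/2 satisfied
Row 2: (2,1)# 1/1 satisfied · (2,6)+ 3/4 satisfied · (2,7)+ 2/2 satisfied
Row 3: (3,3)# 2/2 satisfied · (3,4)# 4/4 satisfied · (3,5)# 4/6 satisfied · (3,6)+ 2/5 satisfied
Row 4: (4,4)# 6/6 satisfied · (4,5)# 6/7 satisfied · (4,6)# 5/6 satisfied
Row 5: (5,1)+ 1/1 satisfied · (5,3)# 2/2 satisfied · (5,5)# 4/4 satisfied · (5,6)# 5/5 satisfied · (5,7)# 3/3 satisfied
Row 6: (6,1)+ 1/1 satisfied · (6,3)# 1/1 satisfied · (6,7)# 2/2 satisfied
All meet the threshold, so the configuration is stable.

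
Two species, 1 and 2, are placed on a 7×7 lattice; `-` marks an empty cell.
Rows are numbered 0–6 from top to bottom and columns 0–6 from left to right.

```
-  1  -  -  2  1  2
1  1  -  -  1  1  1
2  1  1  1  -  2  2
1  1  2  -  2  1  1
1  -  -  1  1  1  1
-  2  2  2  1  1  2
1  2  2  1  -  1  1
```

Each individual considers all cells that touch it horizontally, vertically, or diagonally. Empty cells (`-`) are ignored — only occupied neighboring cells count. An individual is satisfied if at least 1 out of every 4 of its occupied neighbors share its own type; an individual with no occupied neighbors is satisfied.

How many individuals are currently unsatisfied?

8

(0,1)1 2/2 ✓
(0,4)2 0/3 ✗
(0,5)1 3/5 ✓
(0,6)2 0/3 ✗
(1,0)1 3/4 ✓
(1,1)1 4/5 ✓
(1,4)1 3/5 ✓
(1,5)1 3/7 ✓
(1,6)1 2/5 ✓
(2,0)2 0/5 ✗
(2,1)1 5/7 ✓
(2,2)1 4/5 ✓
(2,3)1 2/4 ✓
(2,5)2 2/7 ✓
(2,6)2 1/5 ✗
(3,0)1 3/4 ✓
(3,1)1 4/6 ✓
(3,2)2 0/5 ✗
(3,4)2 1/6 ✗
(3,5)1 4/7 ✓
(3,6)1 3/5 ✓
(4,0)1 2/3 ✓
(4,3)1 2/6 ✓
(4,4)1 5/7 ✓
(4,5)1 6/8 ✓
(4,6)1 4/5 ✓
(5,1)2 3/5 ✓
(5,2)2 4/6 ✓
(5,3)2 2/6 ✓
(5,4)1 6/7 ✓
(5,5)1 6/7 ✓
(5,6)2 0/5 ✗
(6,0)1 0/2 ✗
(6,1)2 3/4 ✓
(6,2)2 4/5 ✓
(6,3)1 1/4 ✓
(6,5)1 3/4 ✓
(6,6)1 2/3 ✓
Unsatisfied: (0,4), (0,6), (2,0), (2,6), (3,2), (3,4), (5,6), (6,0) — 8 in total.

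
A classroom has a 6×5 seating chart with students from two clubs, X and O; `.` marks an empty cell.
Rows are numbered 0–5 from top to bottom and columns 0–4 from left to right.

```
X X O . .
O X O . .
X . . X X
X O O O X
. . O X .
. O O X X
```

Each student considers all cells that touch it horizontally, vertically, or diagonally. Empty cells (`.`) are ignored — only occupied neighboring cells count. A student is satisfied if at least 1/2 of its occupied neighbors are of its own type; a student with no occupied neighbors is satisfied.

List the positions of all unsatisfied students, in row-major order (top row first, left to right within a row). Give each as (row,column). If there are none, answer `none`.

Row 0: (0,0)X 2/3 ok · (0,1)X 2/5 unhappy · (0,2)O 1/3 unhappy
Row 1: (1,0)O 0/4 unhappy · (1,1)X 3/6 ok · (1,2)O 1/4 unhappy
Row 2: (2,0)X 2/4 ok · (2,3)X 2/5 unhappy · (2,4)X 2/3 ok
Row 3: (3,0)X 1/2 ok · (3,1)O 2/4 ok · (3,2)O 3/5 ok · (3,3)O 2/6 unhappy · (3,4)X 3/4 ok
Row 4: (4,2)O 5/7 ok · (4,3)X 3/7 unhappy
Row 5: (5,1)O 2/2 ok · (5,2)O 2/4 ok · (5,3)X 2/4 ok · (5,4)X 2/2 ok

(0,1), (0,2), (1,0), (1,2), (2,3), (3,3), (4,3)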